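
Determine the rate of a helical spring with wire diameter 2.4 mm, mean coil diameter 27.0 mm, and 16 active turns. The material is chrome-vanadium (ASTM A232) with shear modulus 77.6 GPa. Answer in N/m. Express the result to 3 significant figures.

k = Gd⁴/(8D³N_a) = (77.6×10³ × 2.4⁴) / (8 × 27.0³ × 16)
  = 2.57458e+06 / 2.51942e+06 = 1.0219 N/mm = 1021.9 N/m

1020 N/m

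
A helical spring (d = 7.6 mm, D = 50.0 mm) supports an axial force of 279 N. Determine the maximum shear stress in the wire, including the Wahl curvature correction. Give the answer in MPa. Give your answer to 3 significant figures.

Spring index C = D/d = 50.0/7.6 = 6.5789
K_W = (4C−1)/(4C−4) + 0.615/C = 25.316/22.316 + 0.0935 = 1.2279
τ₀ = 8FD/(πd³) = 8·279·50.0/(π·7.6³) = 111600/1379.1 = 80.923 MPa
τ_max = K·τ₀ = 1.2279 × 80.923 = 99.367 MPa

99.4 MPa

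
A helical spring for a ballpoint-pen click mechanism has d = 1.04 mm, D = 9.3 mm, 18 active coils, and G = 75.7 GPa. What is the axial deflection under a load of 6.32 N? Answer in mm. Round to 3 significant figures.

8.27 mm

k = Gd⁴/(8D³N_a) = (75.7×10³)(1.04⁴)/(8·9.3³·18) = 0.76457 N/mm
δ = F/k = 6.32 / 0.76457 = 8.2661 mm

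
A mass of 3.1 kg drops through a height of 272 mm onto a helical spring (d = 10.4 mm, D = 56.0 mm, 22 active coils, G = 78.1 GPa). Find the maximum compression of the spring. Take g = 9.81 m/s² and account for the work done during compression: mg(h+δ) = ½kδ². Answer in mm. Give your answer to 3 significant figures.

k = Gd⁴/(8D³N_a) = (78.1×10³)(10.4⁴)/(8·56.0³·22) = 29.56 N/mm
W = mg = 3.1 × 9.81 = 30.411 N
½kδ² − Wδ − Wh = 0 → δ = (W + √(W² + 2kWh))/k
δ = (30.411 + √(924.83 + 489032))/29.56 = (30.411 + 699.97)/29.56 = 24.708 mm

24.7 mm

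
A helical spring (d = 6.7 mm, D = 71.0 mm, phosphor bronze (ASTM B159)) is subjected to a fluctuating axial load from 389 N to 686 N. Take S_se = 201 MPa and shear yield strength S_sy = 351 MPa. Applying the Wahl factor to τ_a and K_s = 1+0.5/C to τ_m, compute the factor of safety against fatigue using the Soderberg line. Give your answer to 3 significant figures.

0.681

C = D/d = 71.0/6.7 = 10.5970; K_W = (4C−1)/(4C−4)+0.615/C = 1.1362; K_s = 1+0.5/C = 1.0472
F_a = (F_max−F_min)/2 = 148.5 N; F_m = (F_max+F_min)/2 = 537.5 N
τ_a = K_W·8F_aD/(πd³) = 1.1362 × 89.269 = 101.43 MPa
τ_m = K_s·8F_mD/(πd³) = 1.0472 × 323.11 = 338.36 MPa
Soderberg: 1/n_f = τ_a/S_se + τ_m/S_sy = 101.43/201 + 338.36/351 = 0.50461 + 0.96398 = 1.4686
n_f = 1/1.4686 = 0.6809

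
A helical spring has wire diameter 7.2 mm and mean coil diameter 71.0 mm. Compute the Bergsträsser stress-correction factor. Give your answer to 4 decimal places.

1.1372

C = D/d = 71.0/7.2 = 9.8611
K_B = (4C+2)/(4C−3) = 41.444/36.444 = 1.1372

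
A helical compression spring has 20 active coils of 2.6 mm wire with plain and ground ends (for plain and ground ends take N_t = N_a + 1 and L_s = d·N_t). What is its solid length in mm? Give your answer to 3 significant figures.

54.6 mm

plain and ground ends: N_t = N_a + 1 = 20 + 1 = 21
L_s = d·N_t = 2.6 × 21 = 54.6 mm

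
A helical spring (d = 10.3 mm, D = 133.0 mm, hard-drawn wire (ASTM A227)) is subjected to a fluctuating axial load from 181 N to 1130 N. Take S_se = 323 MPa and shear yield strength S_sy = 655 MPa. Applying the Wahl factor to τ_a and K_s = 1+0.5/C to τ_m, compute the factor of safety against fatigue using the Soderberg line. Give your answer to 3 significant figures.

1.21

C = D/d = 133.0/10.3 = 12.9126; K_W = (4C−1)/(4C−4)+0.615/C = 1.1106; K_s = 1+0.5/C = 1.0387
F_a = (F_max−F_min)/2 = 474.5 N; F_m = (F_max+F_min)/2 = 655.5 N
τ_a = K_W·8F_aD/(πd³) = 1.1106 × 147.07 = 163.33 MPa
τ_m = K_s·8F_mD/(πd³) = 1.0387 × 203.17 = 211.03 MPa
Soderberg: 1/n_f = τ_a/S_se + τ_m/S_sy = 163.33/323 + 211.03/655 = 0.50567 + 0.32219 = 0.82786
n_f = 1/0.82786 = 1.208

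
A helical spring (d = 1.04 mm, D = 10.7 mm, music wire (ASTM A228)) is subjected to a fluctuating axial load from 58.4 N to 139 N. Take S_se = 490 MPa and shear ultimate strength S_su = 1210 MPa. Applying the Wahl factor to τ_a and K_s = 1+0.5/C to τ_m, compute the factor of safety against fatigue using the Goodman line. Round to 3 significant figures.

C = D/d = 10.7/1.04 = 10.2885; K_W = (4C−1)/(4C−4)+0.615/C = 1.1405; K_s = 1+0.5/C = 1.0486
F_a = (F_max−F_min)/2 = 40.3 N; F_m = (F_max+F_min)/2 = 98.7 N
τ_a = K_W·8F_aD/(πd³) = 1.1405 × 976.18 = 1113.4 MPa
τ_m = K_s·8F_mD/(πd³) = 1.0486 × 2390.8 = 2507 MPa
Goodman: 1/n_f = τ_a/S_se + τ_m/S_su = 1113.4/490 + 2507/1210 = 2.27215 + 2.07188 = 4.344
n_f = 1/4.344 = 0.2302

0.230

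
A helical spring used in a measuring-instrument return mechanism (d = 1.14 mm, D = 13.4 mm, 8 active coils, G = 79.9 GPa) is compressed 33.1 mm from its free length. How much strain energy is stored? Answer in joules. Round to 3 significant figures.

0.480 J

k = Gd⁴/(8D³N_a) = (79.9×10³)(1.14⁴)/(8·13.4³·8) = 0.87634 N/mm
U = ½kδ² = 0.5 × 0.87634 × 33.1² = 480.06 N·mm = 0.48006 J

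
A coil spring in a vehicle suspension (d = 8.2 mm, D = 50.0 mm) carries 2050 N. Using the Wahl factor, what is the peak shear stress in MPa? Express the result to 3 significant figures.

Spring index C = D/d = 50.0/8.2 = 6.0976
K_W = (4C−1)/(4C−4) + 0.615/C = 23.390/20.390 + 0.1009 = 1.2480
τ₀ = 8FD/(πd³) = 8·2050·50.0/(π·8.2³) = 820000/1732.2 = 473.39 MPa
τ_max = K·τ₀ = 1.2480 × 473.39 = 590.79 MPa

591 MPa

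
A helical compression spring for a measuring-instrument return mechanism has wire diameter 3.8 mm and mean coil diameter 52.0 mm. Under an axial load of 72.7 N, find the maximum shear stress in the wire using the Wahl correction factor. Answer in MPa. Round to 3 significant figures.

194 MPa

Spring index C = D/d = 52.0/3.8 = 13.6842
K_W = (4C−1)/(4C−4) + 0.615/C = 53.737/50.737 + 0.0449 = 1.1041
τ₀ = 8FD/(πd³) = 8·72.7·52.0/(π·3.8³) = 30243.2/172.39 = 175.44 MPa
τ_max = K·τ₀ = 1.1041 × 175.44 = 193.7 MPa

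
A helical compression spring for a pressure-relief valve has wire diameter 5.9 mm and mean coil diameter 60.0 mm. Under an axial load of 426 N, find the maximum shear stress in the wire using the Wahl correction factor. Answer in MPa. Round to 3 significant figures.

Spring index C = D/d = 60.0/5.9 = 10.1695
K_W = (4C−1)/(4C−4) + 0.615/C = 39.678/36.678 + 0.0605 = 1.1423
τ₀ = 8FD/(πd³) = 8·426·60.0/(π·5.9³) = 204480/645.22 = 316.92 MPa
τ_max = K·τ₀ = 1.1423 × 316.92 = 362 MPa

362 MPa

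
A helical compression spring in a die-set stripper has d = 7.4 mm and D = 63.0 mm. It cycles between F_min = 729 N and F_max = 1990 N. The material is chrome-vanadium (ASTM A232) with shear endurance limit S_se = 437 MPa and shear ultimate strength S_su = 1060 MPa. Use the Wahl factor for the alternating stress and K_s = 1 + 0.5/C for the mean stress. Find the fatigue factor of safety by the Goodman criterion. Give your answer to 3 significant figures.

0.828

C = D/d = 63.0/7.4 = 8.5135; K_W = (4C−1)/(4C−4)+0.615/C = 1.1721; K_s = 1+0.5/C = 1.0587
F_a = (F_max−F_min)/2 = 630.5 N; F_m = (F_max+F_min)/2 = 1359.5 N
τ_a = K_W·8F_aD/(πd³) = 1.1721 × 249.61 = 292.56 MPa
τ_m = K_s·8F_mD/(πd³) = 1.0587 × 538.23 = 569.84 MPa
Goodman: 1/n_f = τ_a/S_se + τ_m/S_su = 292.56/437 + 569.84/1060 = 0.66948 + 0.53758 = 1.2071
n_f = 1/1.2071 = 0.8285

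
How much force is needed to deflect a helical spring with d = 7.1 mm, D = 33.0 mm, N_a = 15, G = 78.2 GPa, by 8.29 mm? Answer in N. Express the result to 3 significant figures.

382 N

k = Gd⁴/(8D³N_a) = (78.2×10³)(7.1⁴)/(8·33.0³·15) = 46.08 N/mm
F = k·δ = 46.08 × 8.29 = 382.01 N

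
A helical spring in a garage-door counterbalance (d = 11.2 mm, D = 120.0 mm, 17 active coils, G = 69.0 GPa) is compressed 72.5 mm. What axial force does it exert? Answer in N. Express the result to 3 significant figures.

k = Gd⁴/(8D³N_a) = (69.0×10³)(11.2⁴)/(8·120.0³·17) = 4.62 N/mm
F = k·δ = 4.62 × 72.5 = 334.95 N

335 N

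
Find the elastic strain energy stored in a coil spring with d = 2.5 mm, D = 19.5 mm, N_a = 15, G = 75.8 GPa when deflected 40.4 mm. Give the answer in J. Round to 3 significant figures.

2.72 J

k = Gd⁴/(8D³N_a) = (75.8×10³)(2.5⁴)/(8·19.5³·15) = 3.3277 N/mm
U = ½kδ² = 0.5 × 3.3277 × 40.4² = 2715.7 N·mm = 2.7157 J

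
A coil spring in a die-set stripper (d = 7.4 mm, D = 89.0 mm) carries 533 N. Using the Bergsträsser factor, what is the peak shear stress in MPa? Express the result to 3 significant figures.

331 MPa

Spring index C = D/d = 89.0/7.4 = 12.0270
K_B = (4C+2)/(4C−3) = 50.108/45.108 = 1.1108
τ₀ = 8FD/(πd³) = 8·533·89.0/(π·7.4³) = 379496/1273 = 298.1 MPa
τ_max = K·τ₀ = 1.1108 × 298.1 = 331.14 MPa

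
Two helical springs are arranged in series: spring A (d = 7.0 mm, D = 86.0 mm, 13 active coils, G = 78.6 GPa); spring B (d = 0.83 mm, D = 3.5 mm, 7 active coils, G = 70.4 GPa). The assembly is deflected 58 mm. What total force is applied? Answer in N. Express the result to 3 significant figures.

k_A = Gd⁴/(8D³N_a) = (78.6×10³)(7.0⁴)/(8·86.0³·13) = 2.8529 N/mm
k_B = Gd⁴/(8D³N_a) = (70.4×10³)(0.83⁴)/(8·3.5³·7) = 13.915 N/mm
Series: 1/k_eq = 1/2.8529 + 1/13.915 = 0.42238; k_eq = 2.3675 N/mm
F = k_eq·δ = 2.3675·58 = 137.32 N

137 N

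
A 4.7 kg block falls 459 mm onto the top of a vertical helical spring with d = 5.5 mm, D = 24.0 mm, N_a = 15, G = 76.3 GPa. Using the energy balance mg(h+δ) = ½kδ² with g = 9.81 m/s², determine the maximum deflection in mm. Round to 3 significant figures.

k = Gd⁴/(8D³N_a) = (76.3×10³)(5.5⁴)/(8·24.0³·15) = 42.088 N/mm
W = mg = 4.7 × 9.81 = 46.107 N
½kδ² − Wδ − Wh = 0 → δ = (W + √(W² + 2kWh))/k
δ = (46.107 + √(2125.9 + 1.78143e+06))/42.088 = (46.107 + 1335.5)/42.088 = 32.826 mm

32.8 mm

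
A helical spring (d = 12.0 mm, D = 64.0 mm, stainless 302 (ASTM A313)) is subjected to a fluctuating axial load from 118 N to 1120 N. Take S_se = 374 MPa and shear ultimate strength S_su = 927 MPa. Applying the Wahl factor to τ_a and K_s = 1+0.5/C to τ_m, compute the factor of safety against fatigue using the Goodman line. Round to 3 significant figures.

C = D/d = 64.0/12.0 = 5.3333; K_W = (4C−1)/(4C−4)+0.615/C = 1.2884; K_s = 1+0.5/C = 1.0938
F_a = (F_max−F_min)/2 = 501 N; F_m = (F_max+F_min)/2 = 619 N
τ_a = K_W·8F_aD/(πd³) = 1.2884 × 47.251 = 60.878 MPa
τ_m = K_s·8F_mD/(πd³) = 1.0938 × 58.38 = 63.854 MPa
Goodman: 1/n_f = τ_a/S_se + τ_m/S_su = 60.878/374 + 63.854/927 = 0.16278 + 0.06888 = 0.23166
n_f = 1/0.23166 = 4.317

4.32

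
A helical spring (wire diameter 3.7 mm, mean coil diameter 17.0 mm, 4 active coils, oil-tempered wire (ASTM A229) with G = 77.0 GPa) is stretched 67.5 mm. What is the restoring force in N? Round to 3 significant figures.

6200 N

k = Gd⁴/(8D³N_a) = (77.0×10³)(3.7⁴)/(8·17.0³·4) = 91.791 N/mm
F = k·δ = 91.791 × 67.5 = 6195.9 N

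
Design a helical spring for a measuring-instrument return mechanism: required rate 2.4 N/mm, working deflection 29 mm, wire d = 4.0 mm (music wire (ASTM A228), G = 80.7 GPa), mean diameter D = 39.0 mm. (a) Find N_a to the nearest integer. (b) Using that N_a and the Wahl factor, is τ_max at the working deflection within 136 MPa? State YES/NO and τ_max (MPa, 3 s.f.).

N_a = Gd⁴/(8D³k) = (80.7×10³)(4.0⁴)/(8·39.0³·2.4) = 18.14 → N_a = 18
Actual rate k = Gd⁴/(8D³·18) = 2.4186 N/mm
Working load F = kδ = 2.4186·29 = 70.138 N
C = 39.0/4.0 = 9.7500; K_W = (4C−1)/(4C−4)+0.615/C = 1.1488
τ_max = K_W·8FD/(πd³) = 1.1488·108.84 = 125.03 MPa
τ_max ≤ 136 MPa → acceptable

(a) 18 coils; (b) YES, τ_max = 125 MPa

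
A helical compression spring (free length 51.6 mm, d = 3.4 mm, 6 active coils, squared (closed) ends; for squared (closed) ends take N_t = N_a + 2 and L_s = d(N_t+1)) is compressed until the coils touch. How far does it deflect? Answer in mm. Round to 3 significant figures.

N_t = 8; L_s = 3.4·9 = 30.6 mm
δ_solid = L₀ − L_s = 51.6 − 30.6 = 21 mm

21.0 mm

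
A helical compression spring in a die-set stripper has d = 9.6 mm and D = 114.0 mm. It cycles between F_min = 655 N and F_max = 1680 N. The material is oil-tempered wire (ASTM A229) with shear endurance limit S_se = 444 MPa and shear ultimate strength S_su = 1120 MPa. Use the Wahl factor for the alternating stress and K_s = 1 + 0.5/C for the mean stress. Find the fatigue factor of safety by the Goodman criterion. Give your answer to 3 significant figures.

1.28

C = D/d = 114.0/9.6 = 11.8750; K_W = (4C−1)/(4C−4)+0.615/C = 1.1208; K_s = 1+0.5/C = 1.0421
F_a = (F_max−F_min)/2 = 512.5 N; F_m = (F_max+F_min)/2 = 1167.5 N
τ_a = K_W·8F_aD/(πd³) = 1.1208 × 168.16 = 188.47 MPa
τ_m = K_s·8F_mD/(πd³) = 1.0421 × 383.08 = 399.21 MPa
Goodman: 1/n_f = τ_a/S_se + τ_m/S_su = 188.47/444 + 399.21/1120 = 0.42448 + 0.35644 = 0.78091
n_f = 1/0.78091 = 1.281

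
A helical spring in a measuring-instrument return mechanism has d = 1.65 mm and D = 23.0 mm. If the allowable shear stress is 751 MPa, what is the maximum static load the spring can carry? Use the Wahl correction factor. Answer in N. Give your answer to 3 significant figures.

C = D/d = 23.0/1.65 = 13.9394
K_W = (4C−1)/(4C−4) + 0.615/C = 54.758/51.758 + 0.0441 = 1.1021
τ_max = K·8FD/(πd³) → F_max = τ_allow·πd³/(8DK)
F_max = 751·π·1.65³/(8·23.0·1.1021) = 10598/202.78 = 52.265 N

52.3 N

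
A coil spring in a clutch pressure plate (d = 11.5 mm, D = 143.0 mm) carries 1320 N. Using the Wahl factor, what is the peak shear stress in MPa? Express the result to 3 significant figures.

352 MPa

Spring index C = D/d = 143.0/11.5 = 12.4348
K_W = (4C−1)/(4C−4) + 0.615/C = 48.739/45.739 + 0.0495 = 1.1150
τ₀ = 8FD/(πd³) = 8·1320·143.0/(π·11.5³) = 1.51008e+06/4778 = 316.05 MPa
τ_max = K·τ₀ = 1.1150 × 316.05 = 352.41 MPa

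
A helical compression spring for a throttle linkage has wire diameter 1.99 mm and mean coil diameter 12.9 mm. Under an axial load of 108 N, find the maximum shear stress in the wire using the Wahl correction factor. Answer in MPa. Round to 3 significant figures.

Spring index C = D/d = 12.9/1.99 = 6.4824
K_W = (4C−1)/(4C−4) + 0.615/C = 24.930/21.930 + 0.0949 = 1.2317
τ₀ = 8FD/(πd³) = 8·108·12.9/(π·1.99³) = 11145.6/24.758 = 450.19 MPa
τ_max = K·τ₀ = 1.2317 × 450.19 = 554.49 MPa

554 MPa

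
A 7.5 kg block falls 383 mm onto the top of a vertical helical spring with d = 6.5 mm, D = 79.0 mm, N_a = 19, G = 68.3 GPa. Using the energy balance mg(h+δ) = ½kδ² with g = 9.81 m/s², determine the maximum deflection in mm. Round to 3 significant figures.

237 mm

k = Gd⁴/(8D³N_a) = (68.3×10³)(6.5⁴)/(8·79.0³·19) = 1.6269 N/mm
W = mg = 7.5 × 9.81 = 73.575 N
½kδ² − Wδ − Wh = 0 → δ = (W + √(W² + 2kWh))/k
δ = (73.575 + √(5413.3 + 91687.1))/1.6269 = (73.575 + 311.61)/1.6269 = 236.77 mm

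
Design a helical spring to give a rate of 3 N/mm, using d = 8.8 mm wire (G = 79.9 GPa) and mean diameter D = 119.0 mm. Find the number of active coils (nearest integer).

12

N_a = Gd⁴/(8D³k) = (79.9×10³ × 8.8⁴)/(8 × 119.0³ × 3)
    = 4.79157e+08 / 4.04438e+07 = 11.85 → 12 coils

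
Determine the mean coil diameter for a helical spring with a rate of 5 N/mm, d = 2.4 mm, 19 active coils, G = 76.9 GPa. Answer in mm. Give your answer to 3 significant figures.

15.0 mm

D = (Gd⁴/(8N_a·k))^(1/3) = (76.9×10³·2.4⁴/(8·19·5))^(1/3)
  = (3357.05)^(1/3) = 14.9734 mm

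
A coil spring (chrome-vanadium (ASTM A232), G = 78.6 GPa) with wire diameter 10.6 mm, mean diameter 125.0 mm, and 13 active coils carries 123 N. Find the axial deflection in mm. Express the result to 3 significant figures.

k = Gd⁴/(8D³N_a) = (78.6×10³)(10.6⁴)/(8·125.0³·13) = 4.8852 N/mm
δ = F/k = 123 / 4.8852 = 25.178 mm

25.2 mm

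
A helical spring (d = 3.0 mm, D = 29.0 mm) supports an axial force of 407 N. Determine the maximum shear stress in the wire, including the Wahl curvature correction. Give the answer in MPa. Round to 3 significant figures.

Spring index C = D/d = 29.0/3.0 = 9.6667
K_W = (4C−1)/(4C−4) + 0.615/C = 37.667/34.667 + 0.0636 = 1.1502
τ₀ = 8FD/(πd³) = 8·407·29.0/(π·3.0³) = 94424/84.823 = 1113.2 MPa
τ_max = K·τ₀ = 1.1502 × 1113.2 = 1280.3 MPa

1280 MPa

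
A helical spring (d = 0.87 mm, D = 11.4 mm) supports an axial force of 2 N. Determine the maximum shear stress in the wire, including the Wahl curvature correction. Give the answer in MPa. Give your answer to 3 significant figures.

97.8 MPa

Spring index C = D/d = 11.4/0.87 = 13.1034
K_W = (4C−1)/(4C−4) + 0.615/C = 51.414/48.414 + 0.0469 = 1.1089
τ₀ = 8FD/(πd³) = 8·2·11.4/(π·0.87³) = 182.4/2.0687 = 88.169 MPa
τ_max = K·τ₀ = 1.1089 × 88.169 = 97.771 MPa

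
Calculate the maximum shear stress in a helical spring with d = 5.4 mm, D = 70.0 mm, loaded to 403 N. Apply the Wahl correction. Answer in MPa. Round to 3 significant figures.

506 MPa

Spring index C = D/d = 70.0/5.4 = 12.9630
K_W = (4C−1)/(4C−4) + 0.615/C = 50.852/47.852 + 0.0474 = 1.1101
τ₀ = 8FD/(πd³) = 8·403·70.0/(π·5.4³) = 225680/494.69 = 456.21 MPa
τ_max = K·τ₀ = 1.1101 × 456.21 = 506.45 MPa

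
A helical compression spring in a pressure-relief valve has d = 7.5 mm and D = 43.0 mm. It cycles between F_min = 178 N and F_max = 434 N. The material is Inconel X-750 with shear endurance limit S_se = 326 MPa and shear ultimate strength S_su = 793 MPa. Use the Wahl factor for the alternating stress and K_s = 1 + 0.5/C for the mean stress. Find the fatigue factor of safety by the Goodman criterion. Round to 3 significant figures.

4.20

C = D/d = 43.0/7.5 = 5.7333; K_W = (4C−1)/(4C−4)+0.615/C = 1.2657; K_s = 1+0.5/C = 1.0872
F_a = (F_max−F_min)/2 = 128 N; F_m = (F_max+F_min)/2 = 306 N
τ_a = K_W·8F_aD/(πd³) = 1.2657 × 33.223 = 42.051 MPa
τ_m = K_s·8F_mD/(πd³) = 1.0872 × 79.423 = 86.349 MPa
Goodman: 1/n_f = τ_a/S_se + τ_m/S_su = 42.051/326 + 86.349/793 = 0.12899 + 0.10889 = 0.23788
n_f = 1/0.23788 = 4.204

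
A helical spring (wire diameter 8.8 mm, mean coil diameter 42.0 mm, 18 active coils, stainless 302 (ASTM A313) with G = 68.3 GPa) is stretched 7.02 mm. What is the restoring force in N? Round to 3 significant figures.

270 N

k = Gd⁴/(8D³N_a) = (68.3×10³)(8.8⁴)/(8·42.0³·18) = 38.392 N/mm
F = k·δ = 38.392 × 7.02 = 269.51 N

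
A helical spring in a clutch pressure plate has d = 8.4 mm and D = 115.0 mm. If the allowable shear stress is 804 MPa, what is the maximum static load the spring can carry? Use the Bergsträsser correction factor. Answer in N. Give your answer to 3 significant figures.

1480 N

C = D/d = 115.0/8.4 = 13.6905
K_B = (4C+2)/(4C−3) = 56.762/51.762 = 1.0966
τ_max = K·8FD/(πd³) → F_max = τ_allow·πd³/(8DK)
F_max = 804·π·8.4³/(8·115.0·1.0966) = 1.4971e+06/1008.9 = 1483.9 N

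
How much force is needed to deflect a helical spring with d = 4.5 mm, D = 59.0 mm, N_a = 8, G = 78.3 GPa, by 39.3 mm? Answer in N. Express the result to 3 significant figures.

96.0 N

k = Gd⁴/(8D³N_a) = (78.3×10³)(4.5⁴)/(8·59.0³·8) = 2.4427 N/mm
F = k·δ = 2.4427 × 39.3 = 95.999 N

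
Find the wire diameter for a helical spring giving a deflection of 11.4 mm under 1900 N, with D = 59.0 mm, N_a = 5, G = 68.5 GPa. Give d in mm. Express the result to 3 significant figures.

Required rate k = F/δ = 1900/11.4 = 166.67 N/mm
d = (8D³N_a·k / G)^(1/4) = (8·59.0³·5·166.67 / (68.5×10³))^0.25
  = (19988)^0.25 = 11.8903 mm

11.9 mm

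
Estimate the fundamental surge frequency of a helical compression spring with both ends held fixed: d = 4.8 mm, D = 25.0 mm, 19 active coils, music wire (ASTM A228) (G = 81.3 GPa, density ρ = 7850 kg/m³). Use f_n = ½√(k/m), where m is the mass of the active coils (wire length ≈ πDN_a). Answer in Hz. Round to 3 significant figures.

146 Hz

k = Gd⁴/(8D³N_a) = (81.3×10³)(4.8⁴)/(8·25.0³·19) = 18.172 N/mm = 18172 N/m
Wire length L = πDN_a = π·25.0·19 = 1492.3 mm
m = ρ·(πd²/4)·L = 7850 × 18.096×10⁻⁶ m² × 1.4923 m = 0.21198 kg
f_n = ½√(k/m) = 0.5·√(18172/0.21198) = 0.5·√(85725) = 146.39 Hz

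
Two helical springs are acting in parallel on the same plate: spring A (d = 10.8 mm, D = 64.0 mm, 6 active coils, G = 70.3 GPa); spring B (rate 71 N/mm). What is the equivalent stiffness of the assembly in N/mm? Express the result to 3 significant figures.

k_A = Gd⁴/(8D³N_a) = (70.3×10³)(10.8⁴)/(8·64.0³·6) = 76.01 N/mm
Parallel: k_eq = 76.01 + 71 = 147.01 N/mm

147 N/mm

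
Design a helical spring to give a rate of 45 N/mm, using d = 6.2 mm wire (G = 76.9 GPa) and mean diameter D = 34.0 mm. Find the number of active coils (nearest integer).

N_a = Gd⁴/(8D³k) = (76.9×10³ × 6.2⁴)/(8 × 34.0³ × 45)
    = 1.1363e+08 / 1.41494e+07 = 8.031 → 8 coils

8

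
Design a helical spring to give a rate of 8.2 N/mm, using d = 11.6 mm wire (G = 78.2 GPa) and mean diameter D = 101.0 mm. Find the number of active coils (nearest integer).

N_a = Gd⁴/(8D³k) = (78.2×10³ × 11.6⁴)/(8 × 101.0³ × 8.2)
    = 1.41592e+09 / 6.75877e+07 = 20.95 → 21 coils

21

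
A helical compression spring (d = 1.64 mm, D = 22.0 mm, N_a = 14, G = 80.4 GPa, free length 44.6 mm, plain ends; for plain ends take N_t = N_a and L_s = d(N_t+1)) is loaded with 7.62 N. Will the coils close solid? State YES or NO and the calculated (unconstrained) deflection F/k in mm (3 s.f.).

NO, δ = 15.6 mm

k = Gd⁴/(8D³N_a) = (80.4×10³)(1.64⁴)/(8·22.0³·14) = 0.48769 N/mm
N_t = 14; L_s = 1.64·15 = 24.6 mm; δ_solid = L₀ − L_s = 44.6 − 24.6 = 20 mm
δ = F/k = 7.62/0.48769 = 15.625 mm
δ < δ_solid → spring does not go solid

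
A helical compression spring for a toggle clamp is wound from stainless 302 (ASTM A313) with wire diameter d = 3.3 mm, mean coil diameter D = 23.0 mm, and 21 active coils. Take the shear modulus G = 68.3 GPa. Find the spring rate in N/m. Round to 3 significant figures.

3960 N/m

k = Gd⁴/(8D³N_a) = (68.3×10³ × 3.3⁴) / (8 × 23.0³ × 21)
  = 8.09984e+06 / 2.04406e+06 = 3.9626 N/mm = 3962.6 N/m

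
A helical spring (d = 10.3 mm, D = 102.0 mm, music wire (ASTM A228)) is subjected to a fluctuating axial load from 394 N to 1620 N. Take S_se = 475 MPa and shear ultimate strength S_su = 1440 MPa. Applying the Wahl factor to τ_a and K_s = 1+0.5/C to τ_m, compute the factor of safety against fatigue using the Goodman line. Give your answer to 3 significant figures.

1.90

C = D/d = 102.0/10.3 = 9.9029; K_W = (4C−1)/(4C−4)+0.615/C = 1.1463; K_s = 1+0.5/C = 1.0505
F_a = (F_max−F_min)/2 = 613 N; F_m = (F_max+F_min)/2 = 1007 N
τ_a = K_W·8F_aD/(πd³) = 1.1463 × 145.71 = 167.03 MPa
τ_m = K_s·8F_mD/(πd³) = 1.0505 × 239.36 = 251.45 MPa
Goodman: 1/n_f = τ_a/S_se + τ_m/S_su = 167.03/475 + 251.45/1440 = 0.35165 + 0.17462 = 0.52627
n_f = 1/0.52627 = 1.9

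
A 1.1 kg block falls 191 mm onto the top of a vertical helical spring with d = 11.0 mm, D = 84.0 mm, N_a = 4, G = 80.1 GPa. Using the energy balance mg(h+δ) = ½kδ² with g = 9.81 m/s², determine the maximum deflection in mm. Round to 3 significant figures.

8.34 mm

k = Gd⁴/(8D³N_a) = (80.1×10³)(11.0⁴)/(8·84.0³·4) = 61.832 N/mm
W = mg = 1.1 × 9.81 = 10.791 N
½kδ² − Wδ − Wh = 0 → δ = (W + √(W² + 2kWh))/k
δ = (10.791 + √(116.45 + 254883))/61.832 = (10.791 + 504.97)/61.832 = 8.3414 mm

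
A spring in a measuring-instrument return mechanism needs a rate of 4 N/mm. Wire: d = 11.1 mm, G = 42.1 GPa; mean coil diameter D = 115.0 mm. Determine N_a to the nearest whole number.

13

N_a = Gd⁴/(8D³k) = (42.1×10³ × 11.1⁴)/(8 × 115.0³ × 4)
    = 6.39108e+08 / 4.8668e+07 = 13.13 → 13 coils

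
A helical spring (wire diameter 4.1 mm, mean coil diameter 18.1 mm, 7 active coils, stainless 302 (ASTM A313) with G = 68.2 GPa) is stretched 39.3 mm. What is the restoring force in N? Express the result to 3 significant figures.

2280 N

k = Gd⁴/(8D³N_a) = (68.2×10³)(4.1⁴)/(8·18.1³·7) = 58.036 N/mm
F = k·δ = 58.036 × 39.3 = 2280.8 N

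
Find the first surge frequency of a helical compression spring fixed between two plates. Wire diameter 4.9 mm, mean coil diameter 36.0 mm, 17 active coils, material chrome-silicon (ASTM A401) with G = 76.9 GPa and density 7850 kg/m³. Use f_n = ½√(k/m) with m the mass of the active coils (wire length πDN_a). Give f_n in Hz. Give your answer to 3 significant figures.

k = Gd⁴/(8D³N_a) = (76.9×10³)(4.9⁴)/(8·36.0³·17) = 6.9866 N/mm = 6986.6 N/m
Wire length L = πDN_a = π·36.0·17 = 1922.7 mm
m = ρ·(πd²/4)·L = 7850 × 18.857×10⁻⁶ m² × 1.9227 m = 0.28461 kg
f_n = ½√(k/m) = 0.5·√(6986.6/0.28461) = 0.5·√(24548) = 78.339 Hz

78.3 Hz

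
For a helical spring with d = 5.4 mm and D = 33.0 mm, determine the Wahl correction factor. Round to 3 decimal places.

C = D/d = 33.0/5.4 = 6.1111
K_W = (4C−1)/(4C−4) + 0.615/C = 23.444/20.444 + 0.1006 = 1.2474

1.247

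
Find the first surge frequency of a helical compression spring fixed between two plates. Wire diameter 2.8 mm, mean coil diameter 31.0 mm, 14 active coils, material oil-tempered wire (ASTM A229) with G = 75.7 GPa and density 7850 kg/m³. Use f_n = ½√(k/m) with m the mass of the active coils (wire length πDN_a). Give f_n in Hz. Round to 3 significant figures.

72.7 Hz

k = Gd⁴/(8D³N_a) = (75.7×10³)(2.8⁴)/(8·31.0³·14) = 1.3945 N/mm = 1394.5 N/m
Wire length L = πDN_a = π·31.0·14 = 1363.5 mm
m = ρ·(πd²/4)·L = 7850 × 6.1575×10⁻⁶ m² × 1.3635 m = 0.065905 kg
f_n = ½√(k/m) = 0.5·√(1394.5/0.065905) = 0.5·√(21160) = 72.732 Hz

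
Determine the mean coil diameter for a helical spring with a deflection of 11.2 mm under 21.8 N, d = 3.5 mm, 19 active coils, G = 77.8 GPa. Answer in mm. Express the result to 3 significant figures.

34.0 mm

Required rate k = F/δ = 21.8/11.2 = 1.9464 N/mm
D = (Gd⁴/(8N_a·k))^(1/3) = (77.8×10³·3.5⁴/(8·19·1.9464))^(1/3)
  = (39461.1)^(1/3) = 34.0453 mm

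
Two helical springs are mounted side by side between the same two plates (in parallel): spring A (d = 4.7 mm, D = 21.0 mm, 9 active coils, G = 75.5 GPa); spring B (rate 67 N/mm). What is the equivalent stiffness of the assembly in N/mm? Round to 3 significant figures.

k_A = Gd⁴/(8D³N_a) = (75.5×10³)(4.7⁴)/(8·21.0³·9) = 55.252 N/mm
Parallel: k_eq = 55.252 + 67 = 122.25 N/mm

122 N/mm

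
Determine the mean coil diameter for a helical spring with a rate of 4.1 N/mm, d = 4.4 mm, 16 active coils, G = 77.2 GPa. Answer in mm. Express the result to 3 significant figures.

38.1 mm

D = (Gd⁴/(8N_a·k))^(1/3) = (77.2×10³·4.4⁴/(8·16·4.1))^(1/3)
  = (55135.9)^(1/3) = 38.0608 mm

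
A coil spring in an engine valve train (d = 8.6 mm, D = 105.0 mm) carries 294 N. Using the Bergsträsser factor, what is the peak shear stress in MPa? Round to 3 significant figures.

137 MPa

Spring index C = D/d = 105.0/8.6 = 12.2093
K_B = (4C+2)/(4C−3) = 50.837/45.837 = 1.1091
τ₀ = 8FD/(πd³) = 8·294·105.0/(π·8.6³) = 246960/1998.2 = 123.59 MPa
τ_max = K·τ₀ = 1.1091 × 123.59 = 137.07 MPa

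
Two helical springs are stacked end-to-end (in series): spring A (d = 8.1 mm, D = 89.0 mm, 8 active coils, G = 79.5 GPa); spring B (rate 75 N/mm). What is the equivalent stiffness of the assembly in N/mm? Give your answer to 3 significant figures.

6.89 N/mm

k_A = Gd⁴/(8D³N_a) = (79.5×10³)(8.1⁴)/(8·89.0³·8) = 7.585 N/mm
Series: 1/k_eq = 1/7.585 + 1/75 = 0.14517; k_eq = 6.8884 N/mm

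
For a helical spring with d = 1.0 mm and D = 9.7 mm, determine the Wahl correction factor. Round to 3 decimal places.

1.150

C = D/d = 9.7/1.0 = 9.7000
K_W = (4C−1)/(4C−4) + 0.615/C = 37.800/34.800 + 0.0634 = 1.1496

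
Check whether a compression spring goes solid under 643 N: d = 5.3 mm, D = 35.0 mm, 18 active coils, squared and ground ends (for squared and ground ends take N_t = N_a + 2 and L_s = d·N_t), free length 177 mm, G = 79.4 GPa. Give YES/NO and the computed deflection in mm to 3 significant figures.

NO, δ = 63.4 mm

k = Gd⁴/(8D³N_a) = (79.4×10³)(5.3⁴)/(8·35.0³·18) = 10.147 N/mm
N_t = 20; L_s = 5.3·20 = 106 mm; δ_solid = L₀ − L_s = 177 − 106 = 71 mm
δ = F/k = 643/10.147 = 63.366 mm
δ < δ_solid → spring does not go solid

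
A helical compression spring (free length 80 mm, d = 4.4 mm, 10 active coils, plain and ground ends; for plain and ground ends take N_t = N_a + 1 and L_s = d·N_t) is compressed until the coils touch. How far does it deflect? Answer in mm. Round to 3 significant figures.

31.6 mm

N_t = 11; L_s = 4.4·11 = 48.4 mm
δ_solid = L₀ − L_s = 80 − 48.4 = 31.6 mm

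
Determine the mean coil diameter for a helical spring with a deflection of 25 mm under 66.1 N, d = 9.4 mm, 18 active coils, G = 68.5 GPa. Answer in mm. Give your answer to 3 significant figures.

112 mm

Required rate k = F/δ = 66.1/25 = 2.644 N/mm
D = (Gd⁴/(8N_a·k))^(1/3) = (68.5×10³·9.4⁴/(8·18·2.644))^(1/3)
  = (1.40468e+06)^(1/3) = 111.9935 mm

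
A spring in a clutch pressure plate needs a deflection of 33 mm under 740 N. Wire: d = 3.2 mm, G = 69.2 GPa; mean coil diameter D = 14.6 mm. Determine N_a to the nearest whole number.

Required rate k = F/δ = 740/33 = 22.424 N/mm
N_a = Gd⁴/(8D³k) = (69.2×10³ × 3.2⁴)/(8 × 14.6³ × 22.424)
    = 7.25615e+06 / 558298 = 13 → 13 coils

13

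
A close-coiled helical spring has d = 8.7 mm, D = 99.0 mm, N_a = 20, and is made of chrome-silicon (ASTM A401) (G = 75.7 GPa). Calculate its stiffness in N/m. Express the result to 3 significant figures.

2790 N/m

k = Gd⁴/(8D³N_a) = (75.7×10³ × 8.7⁴) / (8 × 99.0³ × 20)
  = 4.33683e+08 / 1.55248e+08 = 2.7935 N/mm = 2793.5 N/m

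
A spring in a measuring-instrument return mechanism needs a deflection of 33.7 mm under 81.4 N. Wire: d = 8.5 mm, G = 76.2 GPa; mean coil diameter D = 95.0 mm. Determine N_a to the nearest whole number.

Required rate k = F/δ = 81.4/33.7 = 2.4154 N/mm
N_a = Gd⁴/(8D³k) = (76.2×10³ × 8.5⁴)/(8 × 95.0³ × 2.4154)
    = 3.97769e+08 / 1.65674e+07 = 24.01 → 24 coils

24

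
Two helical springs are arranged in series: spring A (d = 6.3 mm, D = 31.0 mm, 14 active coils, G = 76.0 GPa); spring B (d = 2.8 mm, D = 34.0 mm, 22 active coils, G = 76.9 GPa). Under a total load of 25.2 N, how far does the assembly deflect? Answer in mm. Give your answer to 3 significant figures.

k_A = Gd⁴/(8D³N_a) = (76.0×10³)(6.3⁴)/(8·31.0³·14) = 35.882 N/mm
k_B = Gd⁴/(8D³N_a) = (76.9×10³)(2.8⁴)/(8·34.0³·22) = 0.6833 N/mm
Series: 1/k_eq = 1/35.882 + 1/0.6833 = 1.4914; k_eq = 0.67053 N/mm
δ = F/k_eq = 25.2/0.67053 = 37.582 mm

37.6 mm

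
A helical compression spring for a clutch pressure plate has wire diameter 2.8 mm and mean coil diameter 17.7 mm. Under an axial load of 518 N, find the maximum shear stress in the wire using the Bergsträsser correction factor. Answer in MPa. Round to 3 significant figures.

1300 MPa

Spring index C = D/d = 17.7/2.8 = 6.3214
K_B = (4C+2)/(4C−3) = 27.286/22.286 = 1.2244
τ₀ = 8FD/(πd³) = 8·518·17.7/(π·2.8³) = 73348.8/68.964 = 1063.6 MPa
τ_max = K·τ₀ = 1.2244 × 1063.6 = 1302.2 MPa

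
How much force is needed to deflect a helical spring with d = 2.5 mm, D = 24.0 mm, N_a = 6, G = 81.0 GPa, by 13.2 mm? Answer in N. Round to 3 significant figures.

k = Gd⁴/(8D³N_a) = (81.0×10³)(2.5⁴)/(8·24.0³·6) = 4.7684 N/mm
F = k·δ = 4.7684 × 13.2 = 62.943 N

62.9 N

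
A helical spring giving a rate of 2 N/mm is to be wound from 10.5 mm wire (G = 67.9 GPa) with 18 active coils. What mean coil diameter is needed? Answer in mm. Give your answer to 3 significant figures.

D = (Gd⁴/(8N_a·k))^(1/3) = (67.9×10³·10.5⁴/(8·18·2))^(1/3)
  = (2.86572e+06)^(1/3) = 142.0403 mm

142 mm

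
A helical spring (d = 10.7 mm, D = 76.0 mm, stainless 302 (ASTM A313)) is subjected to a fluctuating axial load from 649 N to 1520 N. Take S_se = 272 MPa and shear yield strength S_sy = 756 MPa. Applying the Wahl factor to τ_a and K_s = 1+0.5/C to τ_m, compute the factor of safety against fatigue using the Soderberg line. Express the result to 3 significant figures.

1.82

C = D/d = 76.0/10.7 = 7.1028; K_W = (4C−1)/(4C−4)+0.615/C = 1.2095; K_s = 1+0.5/C = 1.0704
F_a = (F_max−F_min)/2 = 435.5 N; F_m = (F_max+F_min)/2 = 1084.5 N
τ_a = K_W·8F_aD/(πd³) = 1.2095 × 68.8 = 83.213 MPa
τ_m = K_s·8F_mD/(πd³) = 1.0704 × 171.33 = 183.39 MPa
Soderberg: 1/n_f = τ_a/S_se + τ_m/S_sy = 83.213/272 + 183.39/756 = 0.30593 + 0.24258 = 0.54851
n_f = 1/0.54851 = 1.823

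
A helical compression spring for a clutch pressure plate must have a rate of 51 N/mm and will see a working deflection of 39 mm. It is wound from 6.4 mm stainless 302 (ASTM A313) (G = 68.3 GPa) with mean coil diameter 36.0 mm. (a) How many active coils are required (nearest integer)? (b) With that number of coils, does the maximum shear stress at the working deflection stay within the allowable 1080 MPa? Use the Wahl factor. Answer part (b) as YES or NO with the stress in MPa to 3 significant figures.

N_a = Gd⁴/(8D³k) = (68.3×10³)(6.4⁴)/(8·36.0³·51) = 6.02 → N_a = 6
Actual rate k = Gd⁴/(8D³·6) = 51.167 N/mm
Working load F = kδ = 51.167·39 = 1995.5 N
C = 36.0/6.4 = 5.6250; K_W = (4C−1)/(4C−4)+0.615/C = 1.2715
τ_max = K_W·8FD/(πd³) = 1.2715·697.85 = 887.31 MPa
τ_max ≤ 1080 MPa → acceptable

(a) 6 coils; (b) YES, τ_max = 887 MPa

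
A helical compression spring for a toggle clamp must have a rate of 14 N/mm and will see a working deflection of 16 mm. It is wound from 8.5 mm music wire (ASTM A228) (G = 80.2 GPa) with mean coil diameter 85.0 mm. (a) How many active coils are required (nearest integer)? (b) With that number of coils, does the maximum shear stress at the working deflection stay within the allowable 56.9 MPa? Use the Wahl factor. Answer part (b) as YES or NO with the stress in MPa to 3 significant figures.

N_a = Gd⁴/(8D³k) = (80.2×10³)(8.5⁴)/(8·85.0³·14) = 6.087 → N_a = 6
Actual rate k = Gd⁴/(8D³·6) = 14.202 N/mm
Working load F = kδ = 14.202·16 = 227.23 N
C = 85.0/8.5 = 10.0000; K_W = (4C−1)/(4C−4)+0.615/C = 1.1448
τ_max = K_W·8FD/(πd³) = 1.1448·80.089 = 91.689 MPa
τ_max > 56.9 MPa → exceeds allowable

(a) 6 coils; (b) NO, τ_max = 91.7 MPa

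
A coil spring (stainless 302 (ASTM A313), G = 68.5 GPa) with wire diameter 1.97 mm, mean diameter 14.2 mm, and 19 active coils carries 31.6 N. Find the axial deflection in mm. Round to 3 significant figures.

k = Gd⁴/(8D³N_a) = (68.5×10³)(1.97⁴)/(8·14.2³·19) = 2.3705 N/mm
δ = F/k = 31.6 / 2.3705 = 13.33 mm

13.3 mm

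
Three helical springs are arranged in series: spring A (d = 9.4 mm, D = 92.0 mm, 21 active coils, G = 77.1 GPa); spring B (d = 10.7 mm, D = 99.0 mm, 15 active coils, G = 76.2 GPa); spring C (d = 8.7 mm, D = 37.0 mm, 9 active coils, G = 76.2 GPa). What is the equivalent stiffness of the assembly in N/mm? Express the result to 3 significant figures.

k_A = Gd⁴/(8D³N_a) = (77.1×10³)(9.4⁴)/(8·92.0³·21) = 4.6014 N/mm
k_B = Gd⁴/(8D³N_a) = (76.2×10³)(10.7⁴)/(8·99.0³·15) = 8.5783 N/mm
k_C = Gd⁴/(8D³N_a) = (76.2×10³)(8.7⁴)/(8·37.0³·9) = 119.7 N/mm
Series: 1/k_eq = 1/4.6014 + 1/8.5783 + 1/119.7 = 0.34225; k_eq = 2.9218 N/mm

2.92 N/mm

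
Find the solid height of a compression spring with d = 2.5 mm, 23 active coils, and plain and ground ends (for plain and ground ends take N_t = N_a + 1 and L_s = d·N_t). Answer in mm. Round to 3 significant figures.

60.0 mm

plain and ground ends: N_t = N_a + 1 = 23 + 1 = 24
L_s = d·N_t = 2.5 × 24 = 60 mm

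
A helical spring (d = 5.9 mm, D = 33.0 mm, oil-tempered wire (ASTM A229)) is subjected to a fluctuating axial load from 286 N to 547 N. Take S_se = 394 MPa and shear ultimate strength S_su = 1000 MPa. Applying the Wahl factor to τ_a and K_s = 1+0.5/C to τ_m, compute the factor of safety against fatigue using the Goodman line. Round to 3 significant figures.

C = D/d = 33.0/5.9 = 5.5932; K_W = (4C−1)/(4C−4)+0.615/C = 1.2732; K_s = 1+0.5/C = 1.0894
F_a = (F_max−F_min)/2 = 130.5 N; F_m = (F_max+F_min)/2 = 416.5 N
τ_a = K_W·8F_aD/(πd³) = 1.2732 × 53.396 = 67.986 MPa
τ_m = K_s·8F_mD/(πd³) = 1.0894 × 170.42 = 185.65 MPa
Goodman: 1/n_f = τ_a/S_se + τ_m/S_su = 67.986/394 + 185.65/1000 = 0.17255 + 0.18565 = 0.3582
n_f = 1/0.3582 = 2.792

2.79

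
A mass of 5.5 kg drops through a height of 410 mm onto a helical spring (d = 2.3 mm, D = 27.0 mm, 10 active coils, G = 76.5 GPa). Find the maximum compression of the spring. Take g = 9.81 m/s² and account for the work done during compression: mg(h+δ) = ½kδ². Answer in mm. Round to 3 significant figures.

224 mm

k = Gd⁴/(8D³N_a) = (76.5×10³)(2.3⁴)/(8·27.0³·10) = 1.3595 N/mm
W = mg = 5.5 × 9.81 = 53.955 N
½kδ² − Wδ − Wh = 0 → δ = (W + √(W² + 2kWh))/k
δ = (53.955 + √(2911.1 + 60150.2))/1.3595 = (53.955 + 251.12)/1.3595 = 224.4 mm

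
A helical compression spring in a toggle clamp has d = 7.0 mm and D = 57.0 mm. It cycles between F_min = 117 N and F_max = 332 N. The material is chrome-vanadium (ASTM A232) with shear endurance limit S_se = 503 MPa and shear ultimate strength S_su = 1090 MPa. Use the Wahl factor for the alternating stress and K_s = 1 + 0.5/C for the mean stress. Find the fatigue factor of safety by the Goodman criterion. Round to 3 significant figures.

C = D/d = 57.0/7.0 = 8.1429; K_W = (4C−1)/(4C−4)+0.615/C = 1.1805; K_s = 1+0.5/C = 1.0614
F_a = (F_max−F_min)/2 = 107.5 N; F_m = (F_max+F_min)/2 = 224.5 N
τ_a = K_W·8F_aD/(πd³) = 1.1805 × 45.491 = 53.704 MPa
τ_m = K_s·8F_mD/(πd³) = 1.0614 × 95.003 = 100.84 MPa
Goodman: 1/n_f = τ_a/S_se + τ_m/S_su = 53.704/503 + 100.84/1090 = 0.10677 + 0.09251 = 0.19928
n_f = 1/0.19928 = 5.018

5.02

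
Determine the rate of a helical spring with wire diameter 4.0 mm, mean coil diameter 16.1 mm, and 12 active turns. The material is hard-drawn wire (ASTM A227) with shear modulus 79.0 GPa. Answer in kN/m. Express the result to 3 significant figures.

k = Gd⁴/(8D³N_a) = (79.0×10³ × 4.0⁴) / (8 × 16.1³ × 12)
  = 2.0224e+07 / 400635 = 50.48 N/mm

50.5 kN/m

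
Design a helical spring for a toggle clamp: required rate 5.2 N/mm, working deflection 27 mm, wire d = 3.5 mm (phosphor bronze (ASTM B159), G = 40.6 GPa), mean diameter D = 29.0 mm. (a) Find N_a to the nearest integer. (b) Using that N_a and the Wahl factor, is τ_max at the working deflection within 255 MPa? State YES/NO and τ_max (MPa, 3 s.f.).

(a) 6 coils; (b) NO, τ_max = 285 MPa

N_a = Gd⁴/(8D³k) = (40.6×10³)(3.5⁴)/(8·29.0³·5.2) = 6.005 → N_a = 6
Actual rate k = Gd⁴/(8D³·6) = 5.2043 N/mm
Working load F = kδ = 5.2043·27 = 140.52 N
C = 29.0/3.5 = 8.2857; K_W = (4C−1)/(4C−4)+0.615/C = 1.1772
τ_max = K_W·8FD/(πd³) = 1.1772·242.03 = 284.9 MPa
τ_max > 255 MPa → exceeds allowable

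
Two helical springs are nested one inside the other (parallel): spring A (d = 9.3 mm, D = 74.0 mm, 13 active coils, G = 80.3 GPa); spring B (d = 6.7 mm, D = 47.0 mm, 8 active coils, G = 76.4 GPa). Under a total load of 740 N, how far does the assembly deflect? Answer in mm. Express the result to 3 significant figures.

19.8 mm

k_A = Gd⁴/(8D³N_a) = (80.3×10³)(9.3⁴)/(8·74.0³·13) = 14.253 N/mm
k_B = Gd⁴/(8D³N_a) = (76.4×10³)(6.7⁴)/(8·47.0³·8) = 23.17 N/mm
Parallel: k_eq = 14.253 + 23.17 = 37.423 N/mm
δ = F/k_eq = 740/37.423 = 19.774 mm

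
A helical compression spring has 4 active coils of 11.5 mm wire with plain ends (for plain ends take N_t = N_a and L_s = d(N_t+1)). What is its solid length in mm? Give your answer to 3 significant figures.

57.5 mm

plain ends: N_t = N_a = 4
L_s = d·(N_t+1) = 11.5 × 5 = 57.5 mm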